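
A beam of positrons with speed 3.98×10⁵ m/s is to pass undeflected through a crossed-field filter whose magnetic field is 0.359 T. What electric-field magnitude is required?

E = 1.43×10⁵ V/m

For straight-line motion qE = qvB, so E = vB.
E = 3.98×10⁵ × 0.359 = 1.43×10⁵ V/m.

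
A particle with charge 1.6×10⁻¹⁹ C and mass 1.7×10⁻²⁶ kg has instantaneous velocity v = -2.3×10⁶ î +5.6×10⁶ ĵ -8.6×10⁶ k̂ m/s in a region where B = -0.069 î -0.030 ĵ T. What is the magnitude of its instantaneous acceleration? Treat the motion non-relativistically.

|a| ≈ 7.45×10¹² m/s²

v×B = (-2.58×10⁵, 5.93×10⁵, 4.55×10⁵) N/C.
F = q v×B = (1.6×10⁻¹⁹ C)·(-2.58×10⁵, 5.93×10⁵, 4.55×10⁵) = (-4.13×10⁻¹⁴, 9.49×10⁻¹⁴, 7.29×10⁻¹⁴) N.
|a| = |F|/m = 1.266×10⁻¹³/1.7×10⁻²⁶ ≈ 7.45×10¹² m/s².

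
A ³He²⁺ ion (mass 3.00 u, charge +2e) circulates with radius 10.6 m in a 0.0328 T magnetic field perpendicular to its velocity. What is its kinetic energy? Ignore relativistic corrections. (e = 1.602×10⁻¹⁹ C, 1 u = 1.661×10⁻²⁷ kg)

KE ≈ 7.77×10⁶ eV

v = |q|Br/m, then KE = ½mv² = (qBr)²/(2m).
v = (3.204×10⁻¹⁹)(0.0328)(10.6)/4.983×10⁻²⁷ ≈ 2.236×10⁷ m/s.
KE = ½(4.983×10⁻²⁷)(2.236×10⁷)² ≈ 1.25×10⁻¹² J = 7.77×10⁶ eV.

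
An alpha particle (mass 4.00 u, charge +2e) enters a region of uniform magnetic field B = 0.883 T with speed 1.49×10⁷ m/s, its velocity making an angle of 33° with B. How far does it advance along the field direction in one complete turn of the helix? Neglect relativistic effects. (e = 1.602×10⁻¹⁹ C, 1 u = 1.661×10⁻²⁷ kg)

p ≈ 1.84 m

v∥ = v cosθ = 1.49×10⁷·cos33° ≈ 1.250×10⁷ m/s.
T = 2πm/(|q|B) = 2π(6.644×10⁻²⁷)/((3.204×10⁻¹⁹)(0.883)) ≈ 1.476×10⁻⁷ s.
pitch = v∥ T = (1.250×10⁷)(1.476×10⁻⁷) ≈ 1.84 m.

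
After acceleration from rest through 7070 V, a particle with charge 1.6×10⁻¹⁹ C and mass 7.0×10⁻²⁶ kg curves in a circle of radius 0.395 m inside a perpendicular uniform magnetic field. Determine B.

v = √(2|q|V/m) = √(2·1.6×10⁻¹⁹·7070/7.0×10⁻²⁶) ≈ 1.798×10⁵ m/s.
B = mv/(|q|r) = (7.0×10⁻²⁶)(1.798×10⁵)/((1.6×10⁻¹⁹)(0.395)) ≈ 0.199 T.

B ≈ 0.199 T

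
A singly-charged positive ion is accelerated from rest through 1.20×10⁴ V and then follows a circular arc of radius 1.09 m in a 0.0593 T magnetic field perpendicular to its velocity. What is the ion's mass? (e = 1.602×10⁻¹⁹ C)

Combine |q|V = ½mv² and r = mv/(|q|B): eliminate v to get m = qB²r²/(2V).
m = (1.602×10⁻¹⁹)(0.0593)²(1.09)²/(2·1.20×10⁴) ≈ 2.79×10⁻²⁶ kg.

m ≈ 2.79×10⁻²⁶ kg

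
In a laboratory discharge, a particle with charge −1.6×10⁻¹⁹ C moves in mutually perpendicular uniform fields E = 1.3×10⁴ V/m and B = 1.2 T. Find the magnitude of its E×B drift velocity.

v_d ≈ 1.1×10⁴ m/s

In crossed fields the guiding centre drifts at v_d = |E×B|/B² = E/B, independent of charge and mass.
v_d = 1.3×10⁴/1.2 = 1.1×10⁴ m/s.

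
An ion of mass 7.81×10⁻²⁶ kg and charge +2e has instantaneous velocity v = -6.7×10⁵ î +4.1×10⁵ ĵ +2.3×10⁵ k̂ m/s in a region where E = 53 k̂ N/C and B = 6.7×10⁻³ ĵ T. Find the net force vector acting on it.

F ≈ (-4.94×10⁻¹⁶, 0, -1.42×10⁻¹⁵) N

v×B = (-1540, 0, -4490) N/C.
E + v×B = (-1540, 0, -4440) N/C.
F = q(E + v×B) = (3.204×10⁻¹⁹ C)·(-1540, 0, -4440) = (-4.94×10⁻¹⁶, 0, -1.42×10⁻¹⁵) N.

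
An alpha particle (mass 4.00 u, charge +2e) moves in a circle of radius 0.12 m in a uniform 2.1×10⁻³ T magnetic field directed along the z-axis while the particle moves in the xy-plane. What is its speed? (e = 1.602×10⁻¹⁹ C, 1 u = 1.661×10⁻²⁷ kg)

v ≈ 1.2×10⁴ m/s

From |q|vB = mv²/r, v = |q|Br/m.
v = (3.204×10⁻¹⁹)(2.1×10⁻³)(0.12)/6.644×10⁻²⁷ ≈ 1.2×10⁴ m/s.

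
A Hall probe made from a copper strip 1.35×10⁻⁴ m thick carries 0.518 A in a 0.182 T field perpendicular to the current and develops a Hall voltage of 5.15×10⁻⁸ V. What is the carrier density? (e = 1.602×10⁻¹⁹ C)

From V_H = IB/(n e t), n = IB/(V_H e t).
n = (0.518)(0.182)/((5.15×10⁻⁸)(1.602×10⁻¹⁹)(1.35×10⁻⁴)) ≈ 8.46×10²⁸ m⁻³.

n ≈ 8.46×10²⁸ m⁻³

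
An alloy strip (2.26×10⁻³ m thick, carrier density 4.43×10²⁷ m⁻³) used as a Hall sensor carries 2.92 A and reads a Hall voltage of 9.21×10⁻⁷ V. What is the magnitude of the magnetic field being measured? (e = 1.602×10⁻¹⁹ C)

B ≈ 0.506 T

From V_H = IB/(n e t), B = V_H n e t / I.
B = (9.21×10⁻⁷)(4.43×10²⁷)(1.602×10⁻¹⁹)(2.26×10⁻³)/2.92 ≈ 0.506 T.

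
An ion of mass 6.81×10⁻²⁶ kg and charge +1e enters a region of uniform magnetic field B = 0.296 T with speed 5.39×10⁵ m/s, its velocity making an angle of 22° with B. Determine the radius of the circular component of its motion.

r ≈ 0.290 m

v⊥ = v sinθ = 5.39×10⁵·sin22° ≈ 2.019×10⁵ m/s.
r = m v⊥/(|q|B) = (6.81×10⁻²⁶)(2.019×10⁵)/((1.602×10⁻¹⁹)(0.296)) ≈ 0.290 m.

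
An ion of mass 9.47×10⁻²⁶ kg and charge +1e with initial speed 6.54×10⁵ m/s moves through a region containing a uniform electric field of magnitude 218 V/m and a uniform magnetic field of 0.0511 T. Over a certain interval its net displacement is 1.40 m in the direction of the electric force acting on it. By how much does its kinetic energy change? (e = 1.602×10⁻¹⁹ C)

The magnetic force is always ⟂ v and does no work; only the electric force changes KE.
ΔKE = F_E · d = |q|E d = (1.602×10⁻¹⁹)(218)(1.40) ≈ 4.89×10⁻¹⁷ J.

ΔKE ≈ 4.89×10⁻¹⁷ J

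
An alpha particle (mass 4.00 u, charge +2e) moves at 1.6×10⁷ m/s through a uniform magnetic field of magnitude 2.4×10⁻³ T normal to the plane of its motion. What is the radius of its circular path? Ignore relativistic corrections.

r ≈ 140 m

The magnetic force provides the centripetal force: |q|vB = mv²/r.
r = mv/(|q|B) = (6.644×10⁻²⁷)(1.6×10⁷)/((3.204×10⁻¹⁹)(2.4×10⁻³)) ≈ 140 m.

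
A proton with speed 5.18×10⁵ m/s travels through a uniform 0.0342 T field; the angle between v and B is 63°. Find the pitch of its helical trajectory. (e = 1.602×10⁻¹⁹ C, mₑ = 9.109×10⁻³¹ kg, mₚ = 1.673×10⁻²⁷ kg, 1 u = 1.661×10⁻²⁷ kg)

v∥ = v cosθ = 5.18×10⁵·cos63° ≈ 2.352×10⁵ m/s.
T = 2πm/(|q|B) = 2π(1.673×10⁻²⁷)/((1.602×10⁻¹⁹)(0.0342)) ≈ 1.919×10⁻⁶ s.
pitch = v∥ T = (2.352×10⁵)(1.919×10⁻⁶) ≈ 0.451 m.

p ≈ 0.451 m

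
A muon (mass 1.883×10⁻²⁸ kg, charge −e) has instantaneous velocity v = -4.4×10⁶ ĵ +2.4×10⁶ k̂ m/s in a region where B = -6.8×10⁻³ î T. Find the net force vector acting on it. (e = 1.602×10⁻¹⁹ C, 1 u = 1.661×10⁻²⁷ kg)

F ≈ (0, 2.61×10⁻¹⁵, 4.79×10⁻¹⁵) N

v×B = (0, -1.63×10⁴, -2.99×10⁴) N/C.
F = q v×B = (−1.602×10⁻¹⁹ C)·(0, -1.63×10⁴, -2.99×10⁴) = (0, 2.61×10⁻¹⁵, 4.79×10⁻¹⁵) N.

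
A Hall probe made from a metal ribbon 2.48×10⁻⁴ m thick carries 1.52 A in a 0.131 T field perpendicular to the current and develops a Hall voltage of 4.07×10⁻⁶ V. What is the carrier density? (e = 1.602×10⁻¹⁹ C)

From V_H = IB/(n e t), n = IB/(V_H e t).
n = (1.52)(0.131)/((4.07×10⁻⁶)(1.602×10⁻¹⁹)(2.48×10⁻⁴)) ≈ 1.23×10²⁷ m⁻³.

n ≈ 1.23×10²⁷ m⁻³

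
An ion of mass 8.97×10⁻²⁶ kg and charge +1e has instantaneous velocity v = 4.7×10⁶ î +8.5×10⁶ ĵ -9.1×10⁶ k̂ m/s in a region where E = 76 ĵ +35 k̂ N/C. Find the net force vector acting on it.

Only an electric field acts, so F = qE = (1.602×10⁻¹⁹ C)·(0, 76.0, 35.0) = (0, 1.22×10⁻¹⁷, 5.61×10⁻¹⁸) N.

F ≈ (0, 1.22×10⁻¹⁷, 5.61×10⁻¹⁸) N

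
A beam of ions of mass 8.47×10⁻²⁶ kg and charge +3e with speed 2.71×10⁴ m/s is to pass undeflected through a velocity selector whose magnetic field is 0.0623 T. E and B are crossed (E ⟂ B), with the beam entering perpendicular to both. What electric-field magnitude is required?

For straight-line motion qE = qvB, so E = vB.
E = 2.71×10⁴ × 0.0623 = 1690 V/m.

E = 1690 V/m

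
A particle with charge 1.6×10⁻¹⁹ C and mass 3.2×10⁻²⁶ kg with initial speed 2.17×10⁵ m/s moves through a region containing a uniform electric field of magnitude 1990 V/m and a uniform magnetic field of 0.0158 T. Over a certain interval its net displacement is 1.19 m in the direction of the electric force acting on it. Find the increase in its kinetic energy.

The magnetic force is always ⟂ v and does no work; only the electric force changes KE.
ΔKE = F_E · d = |q|E d = (1.6×10⁻¹⁹)(1990)(1.19) ≈ 3.79×10⁻¹⁶ J.

ΔKE ≈ 3.79×10⁻¹⁶ J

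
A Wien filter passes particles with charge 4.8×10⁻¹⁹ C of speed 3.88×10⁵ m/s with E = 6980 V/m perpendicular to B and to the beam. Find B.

B = 0.0180 T

Balance of forces in the selector: qE = qvB ⇒ B = E/v.
B = 6980/3.88×10⁵ = 0.0180 T.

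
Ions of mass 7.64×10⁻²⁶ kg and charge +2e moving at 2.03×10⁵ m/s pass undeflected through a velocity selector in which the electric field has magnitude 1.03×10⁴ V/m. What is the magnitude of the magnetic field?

Balance of forces in the selector: qE = qvB ⇒ B = E/v.
B = 1.03×10⁴/2.03×10⁵ = 0.0507 T.

B = 0.0507 T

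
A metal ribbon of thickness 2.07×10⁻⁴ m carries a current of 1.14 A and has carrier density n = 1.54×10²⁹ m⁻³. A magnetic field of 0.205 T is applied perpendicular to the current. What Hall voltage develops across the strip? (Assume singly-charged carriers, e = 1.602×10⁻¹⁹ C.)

V_H = IB/(n e t).
V_H = (1.14)(0.205)/((1.54×10²⁹)(1.602×10⁻¹⁹)(2.07×10⁻⁴)) ≈ 4.58×10⁻⁸ V.

V_H ≈ 4.58×10⁻⁸ V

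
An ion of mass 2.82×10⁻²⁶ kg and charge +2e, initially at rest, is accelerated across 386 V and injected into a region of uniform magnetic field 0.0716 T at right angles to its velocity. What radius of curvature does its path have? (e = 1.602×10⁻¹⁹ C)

r ≈ 0.115 m

Acceleration: |q|V = ½mv² ⇒ v = √(2|q|V/m) = √(2·3.204×10⁻¹⁹·386/2.82×10⁻²⁶) ≈ 9.365×10⁴ m/s.
In the field: r = mv/(|q|B) = (2.82×10⁻²⁶)(9.365×10⁴)/((3.204×10⁻¹⁹)(0.0716)) ≈ 0.115 m.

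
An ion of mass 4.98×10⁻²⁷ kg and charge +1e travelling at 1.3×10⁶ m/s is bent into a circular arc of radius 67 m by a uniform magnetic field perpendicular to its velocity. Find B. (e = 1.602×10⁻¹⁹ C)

From |q|vB = mv²/r, B = mv/(|q|r).
B = (4.98×10⁻²⁷)(1.3×10⁶)/((1.602×10⁻¹⁹)(67)) ≈ 6.0×10⁻⁴ T.

B ≈ 6.0×10⁻⁴ T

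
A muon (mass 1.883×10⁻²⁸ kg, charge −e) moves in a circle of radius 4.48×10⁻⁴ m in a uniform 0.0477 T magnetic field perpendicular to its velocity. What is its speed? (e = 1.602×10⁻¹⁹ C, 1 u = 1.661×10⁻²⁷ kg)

v ≈ 1.82×10⁴ m/s

From |q|vB = mv²/r, v = |q|Br/m.
v = (1.602×10⁻¹⁹)(0.0477)(4.48×10⁻⁴)/1.883×10⁻²⁸ ≈ 1.82×10⁴ m/s.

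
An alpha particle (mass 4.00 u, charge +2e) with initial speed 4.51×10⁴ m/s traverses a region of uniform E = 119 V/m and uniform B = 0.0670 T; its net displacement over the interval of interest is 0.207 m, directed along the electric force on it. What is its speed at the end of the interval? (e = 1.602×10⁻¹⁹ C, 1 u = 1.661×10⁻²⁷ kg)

v_f ≈ 6.64×10⁴ m/s

B does no work; ΔKE = |q|E d.
½mv_f² = ½mv₀² + |q|Ed = ½(6.644×10⁻²⁷)(4.51×10⁴)² + (3.204×10⁻¹⁹)(119)(0.207) ≈ 6.757×10⁻¹⁸ J + 7.892×10⁻¹⁸ J ≈ 1.465×10⁻¹⁷ J.
v_f = √(2·1.465×10⁻¹⁷/6.644×10⁻²⁷) ≈ 6.64×10⁴ m/s.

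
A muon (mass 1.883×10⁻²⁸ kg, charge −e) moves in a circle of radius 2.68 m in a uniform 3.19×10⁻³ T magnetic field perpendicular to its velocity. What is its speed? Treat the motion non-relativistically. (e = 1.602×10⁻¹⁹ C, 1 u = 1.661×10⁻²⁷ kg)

From |q|vB = mv²/r, v = |q|Br/m.
v = (1.602×10⁻¹⁹)(3.19×10⁻³)(2.68)/1.883×10⁻²⁸ ≈ 7.27×10⁶ m/s.

v ≈ 7.27×10⁶ m/s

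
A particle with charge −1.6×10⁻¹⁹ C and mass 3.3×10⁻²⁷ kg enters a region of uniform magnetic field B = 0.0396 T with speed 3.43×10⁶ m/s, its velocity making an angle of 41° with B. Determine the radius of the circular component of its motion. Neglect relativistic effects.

v⊥ = v sinθ = 3.43×10⁶·sin41° ≈ 2.250×10⁶ m/s.
r = m v⊥/(|q|B) = (3.3×10⁻²⁷)(2.250×10⁶)/((1.6×10⁻¹⁹)(0.0396)) ≈ 1.17 m.

r ≈ 1.17 m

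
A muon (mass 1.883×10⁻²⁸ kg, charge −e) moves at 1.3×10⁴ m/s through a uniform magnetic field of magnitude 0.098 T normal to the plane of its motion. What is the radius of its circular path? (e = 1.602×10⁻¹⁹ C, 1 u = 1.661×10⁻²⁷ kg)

r ≈ 1.6×10⁻⁴ m

The magnetic force provides the centripetal force: |q|vB = mv²/r.
r = mv/(|q|B) = (1.883×10⁻²⁸)(1.3×10⁴)/((1.602×10⁻¹⁹)(0.098)) ≈ 1.6×10⁻⁴ m.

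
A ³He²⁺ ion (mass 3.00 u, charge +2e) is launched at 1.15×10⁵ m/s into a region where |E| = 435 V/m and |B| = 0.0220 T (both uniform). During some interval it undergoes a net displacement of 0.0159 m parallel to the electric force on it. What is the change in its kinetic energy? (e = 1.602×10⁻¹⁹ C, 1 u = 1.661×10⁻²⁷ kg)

The magnetic force is always ⟂ v and does no work; only the electric force changes KE.
ΔKE = F_E · d = |q|E d = (3.204×10⁻¹⁹)(435)(0.0159) ≈ 2.22×10⁻¹⁸ J.

ΔKE ≈ 2.22×10⁻¹⁸ J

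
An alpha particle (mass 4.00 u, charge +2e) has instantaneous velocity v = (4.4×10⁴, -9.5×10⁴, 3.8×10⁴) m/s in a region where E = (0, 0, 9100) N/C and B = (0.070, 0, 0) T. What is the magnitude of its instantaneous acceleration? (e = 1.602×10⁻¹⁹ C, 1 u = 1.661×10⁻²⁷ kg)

v×B = (0, 2660, 6650) N/C.
E + v×B = (0, 2660, 1.58×10⁴) N/C.
F = q(E + v×B) = (3.204×10⁻¹⁹ C)·(0, 2660, 1.58×10⁴) = (0, 8.52×10⁻¹⁶, 5.05×10⁻¹⁵) N.
|a| = |F|/m = 5.118×10⁻¹⁵/6.644×10⁻²⁷ ≈ 7.70×10¹¹ m/s².

|a| ≈ 7.70×10¹¹ m/s²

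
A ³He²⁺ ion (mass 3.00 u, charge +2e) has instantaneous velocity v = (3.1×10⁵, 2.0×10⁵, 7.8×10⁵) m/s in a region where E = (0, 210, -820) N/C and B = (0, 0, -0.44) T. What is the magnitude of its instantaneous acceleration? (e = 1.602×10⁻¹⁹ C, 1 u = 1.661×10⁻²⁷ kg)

|a| ≈ 1.04×10¹³ m/s²

v×B = (-8.80×10⁴, 1.36×10⁵, 0) N/C.
E + v×B = (-8.80×10⁴, 1.37×10⁵, -820) N/C.
F = q(E + v×B) = (3.204×10⁻¹⁹ C)·(-8.80×10⁴, 1.37×10⁵, -820) = (-2.82×10⁻¹⁴, 4.38×10⁻¹⁴, -2.63×10⁻¹⁶) N.
|a| = |F|/m = 5.207×10⁻¹⁴/4.983×10⁻²⁷ ≈ 1.04×10¹³ m/s².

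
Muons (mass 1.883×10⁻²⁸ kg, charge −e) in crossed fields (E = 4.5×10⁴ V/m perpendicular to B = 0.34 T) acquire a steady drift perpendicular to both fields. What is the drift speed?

In crossed fields the guiding centre drifts at v_d = |E×B|/B² = E/B, independent of charge and mass.
v_d = 4.5×10⁴/0.34 = 1.3×10⁵ m/s.

v_d ≈ 1.3×10⁵ m/s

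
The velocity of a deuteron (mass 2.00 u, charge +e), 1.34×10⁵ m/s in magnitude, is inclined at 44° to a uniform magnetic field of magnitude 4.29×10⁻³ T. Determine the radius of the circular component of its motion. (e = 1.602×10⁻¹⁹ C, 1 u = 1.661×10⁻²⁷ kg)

v⊥ = v sinθ = 1.34×10⁵·sin44° ≈ 9.308×10⁴ m/s.
r = m v⊥/(|q|B) = (3.322×10⁻²⁷)(9.308×10⁴)/((1.602×10⁻¹⁹)(4.29×10⁻³)) ≈ 0.450 m.

r ≈ 0.450 m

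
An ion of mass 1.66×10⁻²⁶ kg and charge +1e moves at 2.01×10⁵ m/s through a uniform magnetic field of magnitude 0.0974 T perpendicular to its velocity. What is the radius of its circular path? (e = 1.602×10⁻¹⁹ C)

r ≈ 0.214 m

The magnetic force provides the centripetal force: |q|vB = mv²/r.
r = mv/(|q|B) = (1.66×10⁻²⁶)(2.01×10⁵)/((1.602×10⁻¹⁹)(0.0974)) ≈ 0.214 m.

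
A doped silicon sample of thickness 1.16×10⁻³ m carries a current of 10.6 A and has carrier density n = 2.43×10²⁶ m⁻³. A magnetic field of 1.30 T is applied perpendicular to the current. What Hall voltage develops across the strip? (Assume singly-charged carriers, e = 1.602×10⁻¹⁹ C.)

V_H ≈ 3.05×10⁻⁴ V

V_H = IB/(n e t).
V_H = (10.6)(1.30)/((2.43×10²⁶)(1.602×10⁻¹⁹)(1.16×10⁻³)) ≈ 3.05×10⁻⁴ V.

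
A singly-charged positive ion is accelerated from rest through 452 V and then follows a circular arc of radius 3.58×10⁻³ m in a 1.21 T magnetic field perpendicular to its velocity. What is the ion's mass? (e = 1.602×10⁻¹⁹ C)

m ≈ 3.33×10⁻²⁷ kg

Combine |q|V = ½mv² and r = mv/(|q|B): eliminate v to get m = qB²r²/(2V).
m = (1.602×10⁻¹⁹)(1.21)²(3.58×10⁻³)²/(2·452) ≈ 3.33×10⁻²⁷ kg.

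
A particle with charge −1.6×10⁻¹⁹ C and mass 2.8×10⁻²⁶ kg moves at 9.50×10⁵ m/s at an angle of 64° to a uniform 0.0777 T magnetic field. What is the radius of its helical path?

r ≈ 1.92 m

v⊥ = v sinθ = 9.50×10⁵·sin64° ≈ 8.539×10⁵ m/s.
r = m v⊥/(|q|B) = (2.8×10⁻²⁶)(8.539×10⁵)/((1.6×10⁻¹⁹)(0.0777)) ≈ 1.92 m.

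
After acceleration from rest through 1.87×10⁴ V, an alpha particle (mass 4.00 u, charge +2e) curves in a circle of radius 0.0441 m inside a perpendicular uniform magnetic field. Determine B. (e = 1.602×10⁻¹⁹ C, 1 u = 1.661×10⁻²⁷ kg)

v = √(2|q|V/m) = √(2·3.204×10⁻¹⁹·1.87×10⁴/6.644×10⁻²⁷) ≈ 1.343×10⁶ m/s.
B = mv/(|q|r) = (6.644×10⁻²⁷)(1.343×10⁶)/((3.204×10⁻¹⁹)(0.0441)) ≈ 0.631 T.

B ≈ 0.631 T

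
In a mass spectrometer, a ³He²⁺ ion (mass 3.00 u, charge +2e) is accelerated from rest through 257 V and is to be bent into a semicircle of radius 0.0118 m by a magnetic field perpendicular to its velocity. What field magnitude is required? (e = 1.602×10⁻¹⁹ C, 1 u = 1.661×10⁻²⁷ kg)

B ≈ 0.240 T

v = √(2|q|V/m) = √(2·3.204×10⁻¹⁹·257/4.983×10⁻²⁷) ≈ 1.818×10⁵ m/s.
B = mv/(|q|r) = (4.983×10⁻²⁷)(1.818×10⁵)/((3.204×10⁻¹⁹)(0.0118)) ≈ 0.240 T.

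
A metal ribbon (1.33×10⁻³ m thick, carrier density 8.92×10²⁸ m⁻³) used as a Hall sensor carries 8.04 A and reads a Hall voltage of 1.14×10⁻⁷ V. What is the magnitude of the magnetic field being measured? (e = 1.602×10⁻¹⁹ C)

B ≈ 0.269 T

From V_H = IB/(n e t), B = V_H n e t / I.
B = (1.14×10⁻⁷)(8.92×10²⁸)(1.602×10⁻¹⁹)(1.33×10⁻³)/8.04 ≈ 0.269 T.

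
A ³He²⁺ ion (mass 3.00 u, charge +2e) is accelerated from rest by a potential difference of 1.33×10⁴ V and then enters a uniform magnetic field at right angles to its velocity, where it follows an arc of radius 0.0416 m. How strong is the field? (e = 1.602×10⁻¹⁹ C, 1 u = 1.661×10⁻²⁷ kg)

v = √(2|q|V/m) = √(2·3.204×10⁻¹⁹·1.33×10⁴/4.983×10⁻²⁷) ≈ 1.308×10⁶ m/s.
B = mv/(|q|r) = (4.983×10⁻²⁷)(1.308×10⁶)/((3.204×10⁻¹⁹)(0.0416)) ≈ 0.489 T.

B ≈ 0.489 T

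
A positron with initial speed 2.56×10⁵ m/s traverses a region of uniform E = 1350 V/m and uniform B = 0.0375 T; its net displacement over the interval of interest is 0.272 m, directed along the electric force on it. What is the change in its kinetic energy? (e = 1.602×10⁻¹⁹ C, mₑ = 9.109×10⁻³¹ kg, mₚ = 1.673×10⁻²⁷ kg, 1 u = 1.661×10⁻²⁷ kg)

The magnetic force is always ⟂ v and does no work; only the electric force changes KE.
ΔKE = F_E · d = |q|E d = (1.602×10⁻¹⁹)(1350)(0.272) ≈ 5.88×10⁻¹⁷ J.

ΔKE ≈ 5.88×10⁻¹⁷ J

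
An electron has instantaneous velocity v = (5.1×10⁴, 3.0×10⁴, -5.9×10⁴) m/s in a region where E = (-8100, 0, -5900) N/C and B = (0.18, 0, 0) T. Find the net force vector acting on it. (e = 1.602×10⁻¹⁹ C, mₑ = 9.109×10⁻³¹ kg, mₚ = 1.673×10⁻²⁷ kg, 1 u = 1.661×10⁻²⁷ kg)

F ≈ (1.30×10⁻¹⁵, 1.70×10⁻¹⁵, 1.81×10⁻¹⁵) N

v×B = (0, -1.06×10⁴, -5400) N/C.
E + v×B = (-8100, -1.06×10⁴, -1.13×10⁴) N/C.
F = q(E + v×B) = (−1.602×10⁻¹⁹ C)·(-8100, -1.06×10⁴, -1.13×10⁴) = (1.30×10⁻¹⁵, 1.70×10⁻¹⁵, 1.81×10⁻¹⁵) N.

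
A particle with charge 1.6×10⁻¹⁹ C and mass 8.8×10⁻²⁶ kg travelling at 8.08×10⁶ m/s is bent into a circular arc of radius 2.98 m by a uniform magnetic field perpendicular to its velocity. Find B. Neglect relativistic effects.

From |q|vB = mv²/r, B = mv/(|q|r).
B = (8.8×10⁻²⁶)(8.08×10⁶)/((1.6×10⁻¹⁹)(2.98)) ≈ 1.49 T.

B ≈ 1.49 T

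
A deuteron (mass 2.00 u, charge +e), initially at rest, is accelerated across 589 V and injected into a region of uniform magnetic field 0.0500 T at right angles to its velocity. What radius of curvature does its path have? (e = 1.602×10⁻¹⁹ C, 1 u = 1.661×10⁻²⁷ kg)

Acceleration: |q|V = ½mv² ⇒ v = √(2|q|V/m) = √(2·1.602×10⁻¹⁹·589/3.322×10⁻²⁷) ≈ 2.383×10⁵ m/s.
In the field: r = mv/(|q|B) = (3.322×10⁻²⁷)(2.383×10⁵)/((1.602×10⁻¹⁹)(0.0500)) ≈ 0.0988 m.

r ≈ 0.0988 m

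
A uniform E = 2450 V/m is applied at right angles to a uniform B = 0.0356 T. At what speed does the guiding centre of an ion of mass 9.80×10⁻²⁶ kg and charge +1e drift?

v_d ≈ 6.88×10⁴ m/s

The steady drift has the magnetic force balancing the electric force, so v_d = E/B.
v_d = 2450/0.0356 = 6.88×10⁴ m/s.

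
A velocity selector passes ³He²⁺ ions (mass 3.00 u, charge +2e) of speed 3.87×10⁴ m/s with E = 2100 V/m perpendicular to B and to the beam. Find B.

Balance of forces in the selector: qE = qvB ⇒ B = E/v.
B = 2100/3.87×10⁴ = 0.0543 T.

B = 0.0543 T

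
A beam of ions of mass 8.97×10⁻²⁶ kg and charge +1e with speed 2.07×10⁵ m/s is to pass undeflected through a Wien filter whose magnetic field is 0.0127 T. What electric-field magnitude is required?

E = 2630 V/m

For straight-line motion qE = qvB, so E = vB.
E = 2.07×10⁵ × 0.0127 = 2630 V/m.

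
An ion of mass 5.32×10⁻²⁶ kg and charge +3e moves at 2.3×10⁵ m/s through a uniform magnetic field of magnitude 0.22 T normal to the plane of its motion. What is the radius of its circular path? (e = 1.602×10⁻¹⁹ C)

r ≈ 0.12 m

The magnetic force provides the centripetal force: |q|vB = mv²/r.
r = mv/(|q|B) = (5.32×10⁻²⁶)(2.3×10⁵)/((4.806×10⁻¹⁹)(0.22)) ≈ 0.12 m.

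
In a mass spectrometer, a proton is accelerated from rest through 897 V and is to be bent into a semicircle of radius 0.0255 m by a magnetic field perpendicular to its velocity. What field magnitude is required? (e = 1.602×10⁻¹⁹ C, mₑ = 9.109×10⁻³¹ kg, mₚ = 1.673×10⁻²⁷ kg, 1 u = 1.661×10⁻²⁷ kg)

B ≈ 0.170 T

v = √(2|q|V/m) = √(2·1.602×10⁻¹⁹·897/1.673×10⁻²⁷) ≈ 4.145×10⁵ m/s.
B = mv/(|q|r) = (1.673×10⁻²⁷)(4.145×10⁵)/((1.602×10⁻¹⁹)(0.0255)) ≈ 0.170 T.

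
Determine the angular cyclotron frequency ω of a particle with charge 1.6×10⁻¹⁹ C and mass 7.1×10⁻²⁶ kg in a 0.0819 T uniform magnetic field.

ω ≈ 1.85×10⁵ rad/s

ω = |q|B/m.
ω = (1.6×10⁻¹⁹)(0.0819)/7.1×10⁻²⁶ ≈ 1.85×10⁵ rad/s.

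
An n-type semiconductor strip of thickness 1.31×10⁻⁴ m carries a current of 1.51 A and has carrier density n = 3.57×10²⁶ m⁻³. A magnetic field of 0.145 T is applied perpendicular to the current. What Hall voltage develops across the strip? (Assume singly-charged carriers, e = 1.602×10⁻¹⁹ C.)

V_H ≈ 2.92×10⁻⁵ V

V_H = IB/(n e t).
V_H = (1.51)(0.145)/((3.57×10²⁶)(1.602×10⁻¹⁹)(1.31×10⁻⁴)) ≈ 2.92×10⁻⁵ V.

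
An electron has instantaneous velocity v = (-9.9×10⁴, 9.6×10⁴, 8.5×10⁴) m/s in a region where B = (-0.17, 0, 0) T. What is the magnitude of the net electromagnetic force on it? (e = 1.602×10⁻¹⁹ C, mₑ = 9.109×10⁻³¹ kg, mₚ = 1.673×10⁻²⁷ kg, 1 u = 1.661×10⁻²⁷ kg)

v×B = (0, -1.45×10⁴, 1.63×10⁴) N/C.
F = q v×B = (−1.602×10⁻¹⁹ C)·(0, -1.45×10⁴, 1.63×10⁴) = (0, 2.31×10⁻¹⁵, -2.61×10⁻¹⁵) N.
|F| = 3.49×10⁻¹⁵ N.

|F| ≈ 3.49×10⁻¹⁵ N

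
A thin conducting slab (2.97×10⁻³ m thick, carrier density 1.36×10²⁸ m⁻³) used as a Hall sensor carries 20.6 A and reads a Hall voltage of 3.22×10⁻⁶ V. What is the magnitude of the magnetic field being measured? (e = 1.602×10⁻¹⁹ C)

B ≈ 1.01 T

From V_H = IB/(n e t), B = V_H n e t / I.
B = (3.22×10⁻⁶)(1.36×10²⁸)(1.602×10⁻¹⁹)(2.97×10⁻³)/20.6 ≈ 1.01 T.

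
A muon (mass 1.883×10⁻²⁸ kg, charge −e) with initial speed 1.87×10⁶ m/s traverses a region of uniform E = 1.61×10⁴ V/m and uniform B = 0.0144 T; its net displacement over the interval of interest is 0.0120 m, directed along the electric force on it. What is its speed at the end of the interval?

B does no work; ΔKE = |q|E d.
½mv_f² = ½mv₀² + |q|Ed = ½(1.883×10⁻²⁸)(1.87×10⁶)² + (1.602×10⁻¹⁹)(1.61×10⁴)(0.0120) ≈ 3.292×10⁻¹⁶ J + 3.095×10⁻¹⁷ J ≈ 3.602×10⁻¹⁶ J.
v_f = √(2·3.602×10⁻¹⁶/1.883×10⁻²⁸) ≈ 1.96×10⁶ m/s.

v_f ≈ 1.96×10⁶ m/s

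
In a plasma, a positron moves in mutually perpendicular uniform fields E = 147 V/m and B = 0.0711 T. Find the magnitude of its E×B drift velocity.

v_d ≈ 2070 m/s

In crossed fields the guiding centre drifts at v_d = |E×B|/B² = E/B, independent of charge and mass.
v_d = 147/0.0711 = 2070 m/s.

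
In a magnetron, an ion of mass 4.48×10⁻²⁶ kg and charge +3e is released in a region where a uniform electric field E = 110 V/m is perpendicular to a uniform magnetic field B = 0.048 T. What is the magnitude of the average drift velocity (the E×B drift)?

v_d ≈ 2300 m/s

The steady drift has the magnetic force balancing the electric force, so v_d = E/B.
v_d = 110/0.048 = 2300 m/s.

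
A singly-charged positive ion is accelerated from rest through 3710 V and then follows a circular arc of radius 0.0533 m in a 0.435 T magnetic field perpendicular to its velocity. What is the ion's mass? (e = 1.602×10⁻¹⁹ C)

m ≈ 1.16×10⁻²⁶ kg

Combine |q|V = ½mv² and r = mv/(|q|B): eliminate v to get m = qB²r²/(2V).
m = (1.602×10⁻¹⁹)(0.435)²(0.0533)²/(2·3710) ≈ 1.16×10⁻²⁶ kg.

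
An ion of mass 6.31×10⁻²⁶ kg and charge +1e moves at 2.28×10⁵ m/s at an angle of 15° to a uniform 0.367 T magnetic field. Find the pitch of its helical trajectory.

p ≈ 1.49 m

v∥ = v cosθ = 2.28×10⁵·cos15° ≈ 2.202×10⁵ m/s.
T = 2πm/(|q|B) = 2π(6.31×10⁻²⁶)/((1.602×10⁻¹⁹)(0.367)) ≈ 6.743×10⁻⁶ s.
pitch = v∥ T = (2.202×10⁵)(6.743×10⁻⁶) ≈ 1.49 m.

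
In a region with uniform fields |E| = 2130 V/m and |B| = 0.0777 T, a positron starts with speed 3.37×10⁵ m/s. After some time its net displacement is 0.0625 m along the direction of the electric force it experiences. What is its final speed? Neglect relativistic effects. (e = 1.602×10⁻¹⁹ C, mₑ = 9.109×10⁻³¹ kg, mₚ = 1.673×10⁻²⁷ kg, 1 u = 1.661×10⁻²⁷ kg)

B does no work; ΔKE = |q|E d.
½mv_f² = ½mv₀² + |q|Ed = ½(9.109×10⁻³¹)(3.37×10⁵)² + (1.602×10⁻¹⁹)(2130)(0.0625) ≈ 5.173×10⁻²⁰ J + 2.133×10⁻¹⁷ J ≈ 2.138×10⁻¹⁷ J.
v_f = √(2·2.138×10⁻¹⁷/9.109×10⁻³¹) ≈ 6.85×10⁶ m/s.

v_f ≈ 6.85×10⁶ m/s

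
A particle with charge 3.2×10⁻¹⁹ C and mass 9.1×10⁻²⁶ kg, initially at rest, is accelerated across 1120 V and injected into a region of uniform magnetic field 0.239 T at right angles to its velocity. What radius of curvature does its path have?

Acceleration: |q|V = ½mv² ⇒ v = √(2|q|V/m) = √(2·3.2×10⁻¹⁹·1120/9.1×10⁻²⁶) ≈ 8.875×10⁴ m/s.
In the field: r = mv/(|q|B) = (9.1×10⁻²⁶)(8.875×10⁴)/((3.2×10⁻¹⁹)(0.239)) ≈ 0.106 m.

r ≈ 0.106 m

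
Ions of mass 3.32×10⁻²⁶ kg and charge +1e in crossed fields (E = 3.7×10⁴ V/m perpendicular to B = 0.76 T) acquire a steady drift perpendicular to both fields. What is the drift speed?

The E×B drift speed is v_d = E/B.
v_d = 3.7×10⁴/0.76 = 4.9×10⁴ m/s.

v_d ≈ 4.9×10⁴ m/s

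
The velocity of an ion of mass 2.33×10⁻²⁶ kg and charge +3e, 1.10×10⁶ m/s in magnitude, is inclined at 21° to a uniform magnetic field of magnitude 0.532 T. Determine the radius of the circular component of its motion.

r ≈ 0.0359 m

v⊥ = v sinθ = 1.10×10⁶·sin21° ≈ 3.942×10⁵ m/s.
r = m v⊥/(|q|B) = (2.33×10⁻²⁶)(3.942×10⁵)/((4.806×10⁻¹⁹)(0.532)) ≈ 0.0359 m.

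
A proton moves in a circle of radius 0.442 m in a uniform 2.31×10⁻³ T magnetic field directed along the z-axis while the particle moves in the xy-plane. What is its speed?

From |q|vB = mv²/r, v = |q|Br/m.
v = (1.602×10⁻¹⁹)(2.31×10⁻³)(0.442)/1.673×10⁻²⁷ ≈ 9.78×10⁴ m/s.

v ≈ 9.78×10⁴ m/s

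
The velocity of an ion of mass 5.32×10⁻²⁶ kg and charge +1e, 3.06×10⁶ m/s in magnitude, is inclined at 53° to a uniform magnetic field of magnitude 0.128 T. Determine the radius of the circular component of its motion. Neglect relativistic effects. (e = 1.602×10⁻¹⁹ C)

v⊥ = v sinθ = 3.06×10⁶·sin53° ≈ 2.444×10⁶ m/s.
r = m v⊥/(|q|B) = (5.32×10⁻²⁶)(2.444×10⁶)/((1.602×10⁻¹⁹)(0.128)) ≈ 6.34 m.

r ≈ 6.34 m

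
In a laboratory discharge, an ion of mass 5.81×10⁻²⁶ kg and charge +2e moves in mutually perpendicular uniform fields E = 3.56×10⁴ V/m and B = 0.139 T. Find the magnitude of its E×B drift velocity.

The E×B drift speed is v_d = E/B.
v_d = 3.56×10⁴/0.139 = 2.56×10⁵ m/s.

v_d ≈ 2.56×10⁵ m/s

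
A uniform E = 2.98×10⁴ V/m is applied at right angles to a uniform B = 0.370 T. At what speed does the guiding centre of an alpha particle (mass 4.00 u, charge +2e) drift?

v_d ≈ 8.05×10⁴ m/s

The steady drift has the magnetic force balancing the electric force, so v_d = E/B.
v_d = 2.98×10⁴/0.370 = 8.05×10⁴ m/s.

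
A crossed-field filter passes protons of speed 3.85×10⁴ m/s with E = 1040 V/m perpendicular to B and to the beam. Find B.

B = 0.0270 T

Balance of forces in the selector: qE = qvB ⇒ B = E/v.
B = 1040/3.85×10⁴ = 0.0270 T.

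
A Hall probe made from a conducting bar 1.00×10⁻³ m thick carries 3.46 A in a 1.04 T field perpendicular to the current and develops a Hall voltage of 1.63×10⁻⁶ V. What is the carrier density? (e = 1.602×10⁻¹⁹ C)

n ≈ 1.38×10²⁸ m⁻³

From V_H = IB/(n e t), n = IB/(V_H e t).
n = (3.46)(1.04)/((1.63×10⁻⁶)(1.602×10⁻¹⁹)(1.00×10⁻³)) ≈ 1.38×10²⁸ m⁻³.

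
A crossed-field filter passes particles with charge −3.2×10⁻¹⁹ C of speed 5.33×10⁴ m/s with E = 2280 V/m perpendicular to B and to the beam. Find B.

Balance of forces in the selector: qE = qvB ⇒ B = E/v.
B = 2280/5.33×10⁴ = 0.0428 T.

B = 0.0428 T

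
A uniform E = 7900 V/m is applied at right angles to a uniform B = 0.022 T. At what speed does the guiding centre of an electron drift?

v_d ≈ 3.6×10⁵ m/s

The E×B drift speed is v_d = E/B.
v_d = 7900/0.022 = 3.6×10⁵ m/s.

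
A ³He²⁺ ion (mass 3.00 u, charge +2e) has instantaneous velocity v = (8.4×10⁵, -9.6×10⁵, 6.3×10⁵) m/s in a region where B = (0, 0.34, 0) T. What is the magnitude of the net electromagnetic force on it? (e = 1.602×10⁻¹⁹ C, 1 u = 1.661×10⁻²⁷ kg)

|F| ≈ 1.14×10⁻¹³ N

v×B = (-2.14×10⁵, 0, 2.86×10⁵) N/C.
F = q v×B = (3.204×10⁻¹⁹ C)·(-2.14×10⁵, 0, 2.86×10⁵) = (-6.86×10⁻¹⁴, 0, 9.15×10⁻¹⁴) N.
|F| = 1.14×10⁻¹³ N.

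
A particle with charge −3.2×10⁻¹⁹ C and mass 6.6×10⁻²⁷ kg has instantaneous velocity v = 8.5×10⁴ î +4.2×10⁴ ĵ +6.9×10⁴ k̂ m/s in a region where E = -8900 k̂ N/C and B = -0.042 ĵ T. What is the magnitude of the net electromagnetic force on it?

|F| ≈ 4.10×10⁻¹⁵ N

v×B = (2900, 0, -3570) N/C.
E + v×B = (2900, 0, -1.25×10⁴) N/C.
F = q(E + v×B) = (−3.2×10⁻¹⁹ C)·(2900, 0, -1.25×10⁴) = (-9.27×10⁻¹⁶, 0, 3.99×10⁻¹⁵) N.
|F| = 4.10×10⁻¹⁵ N.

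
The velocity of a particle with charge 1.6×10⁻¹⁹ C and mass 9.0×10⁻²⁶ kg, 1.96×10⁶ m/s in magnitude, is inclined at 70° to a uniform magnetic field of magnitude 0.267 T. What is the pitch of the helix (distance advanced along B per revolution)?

v∥ = v cosθ = 1.96×10⁶·cos70° ≈ 6.704×10⁵ m/s.
T = 2πm/(|q|B) = 2π(9.0×10⁻²⁶)/((1.6×10⁻¹⁹)(0.267)) ≈ 1.324×10⁻⁵ s.
pitch = v∥ T = (6.704×10⁵)(1.324×10⁻⁵) ≈ 8.87 m.

p ≈ 8.87 m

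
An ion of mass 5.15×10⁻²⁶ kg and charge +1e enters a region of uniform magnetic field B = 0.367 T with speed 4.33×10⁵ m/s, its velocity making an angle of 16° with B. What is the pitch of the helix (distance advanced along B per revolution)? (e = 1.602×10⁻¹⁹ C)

v∥ = v cosθ = 4.33×10⁵·cos16° ≈ 4.162×10⁵ m/s.
T = 2πm/(|q|B) = 2π(5.15×10⁻²⁶)/((1.602×10⁻¹⁹)(0.367)) ≈ 5.504×10⁻⁶ s.
pitch = v∥ T = (4.162×10⁵)(5.504×10⁻⁶) ≈ 2.29 m.

p ≈ 2.29 m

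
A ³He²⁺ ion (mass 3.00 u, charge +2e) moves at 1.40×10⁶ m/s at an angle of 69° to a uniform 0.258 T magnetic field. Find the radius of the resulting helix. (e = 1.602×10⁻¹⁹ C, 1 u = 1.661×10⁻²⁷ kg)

r ≈ 0.0788 m

v⊥ = v sinθ = 1.40×10⁶·sin69° ≈ 1.307×10⁶ m/s.
r = m v⊥/(|q|B) = (4.983×10⁻²⁷)(1.307×10⁶)/((3.204×10⁻¹⁹)(0.258)) ≈ 0.0788 m.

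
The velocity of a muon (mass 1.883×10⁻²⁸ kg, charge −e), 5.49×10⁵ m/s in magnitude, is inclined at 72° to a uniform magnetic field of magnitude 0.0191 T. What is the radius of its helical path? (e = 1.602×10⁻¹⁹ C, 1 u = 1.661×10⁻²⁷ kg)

r ≈ 0.0321 m

v⊥ = v sinθ = 5.49×10⁵·sin72° ≈ 5.221×10⁵ m/s.
r = m v⊥/(|q|B) = (1.883×10⁻²⁸)(5.221×10⁵)/((1.602×10⁻¹⁹)(0.0191)) ≈ 0.0321 m.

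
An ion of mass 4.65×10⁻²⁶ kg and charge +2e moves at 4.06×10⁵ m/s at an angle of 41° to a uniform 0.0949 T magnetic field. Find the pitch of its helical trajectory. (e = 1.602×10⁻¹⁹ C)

p ≈ 2.94 m

v∥ = v cosθ = 4.06×10⁵·cos41° ≈ 3.064×10⁵ m/s.
T = 2πm/(|q|B) = 2π(4.65×10⁻²⁶)/((3.204×10⁻¹⁹)(0.0949)) ≈ 9.609×10⁻⁶ s.
pitch = v∥ T = (3.064×10⁵)(9.609×10⁻⁶) ≈ 2.94 m.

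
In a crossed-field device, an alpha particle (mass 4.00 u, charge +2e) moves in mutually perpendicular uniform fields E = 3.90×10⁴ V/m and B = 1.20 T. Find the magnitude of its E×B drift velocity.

v_d ≈ 3.25×10⁴ m/s

In crossed fields the guiding centre drifts at v_d = |E×B|/B² = E/B, independent of charge and mass.
v_d = 3.90×10⁴/1.20 = 3.25×10⁴ m/s.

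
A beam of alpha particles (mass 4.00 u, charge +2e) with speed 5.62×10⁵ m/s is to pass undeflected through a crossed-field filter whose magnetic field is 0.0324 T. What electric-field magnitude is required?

E = 1.82×10⁴ V/m

For straight-line motion qE = qvB, so E = vB.
E = 5.62×10⁵ × 0.0324 = 1.82×10⁴ V/m.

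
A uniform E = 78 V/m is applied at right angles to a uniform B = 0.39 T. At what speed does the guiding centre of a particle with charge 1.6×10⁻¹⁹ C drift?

v_d ≈ 200 m/s

The E×B drift speed is v_d = E/B.
v_d = 78/0.39 = 200 m/s.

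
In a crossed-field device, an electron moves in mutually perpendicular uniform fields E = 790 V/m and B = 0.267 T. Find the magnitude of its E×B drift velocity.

In crossed fields the guiding centre drifts at v_d = |E×B|/B² = E/B, independent of charge and mass.
v_d = 790/0.267 = 2960 m/s.

v_d ≈ 2960 m/s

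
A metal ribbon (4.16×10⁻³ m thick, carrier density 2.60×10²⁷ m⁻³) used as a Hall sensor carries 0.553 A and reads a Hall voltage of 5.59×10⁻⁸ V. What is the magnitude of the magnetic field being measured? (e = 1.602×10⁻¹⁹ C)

From V_H = IB/(n e t), B = V_H n e t / I.
B = (5.59×10⁻⁸)(2.60×10²⁷)(1.602×10⁻¹⁹)(4.16×10⁻³)/0.553 ≈ 0.175 T.

B ≈ 0.175 T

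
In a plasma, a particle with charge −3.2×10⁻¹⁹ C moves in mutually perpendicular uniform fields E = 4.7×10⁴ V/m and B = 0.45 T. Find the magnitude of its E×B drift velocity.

The E×B drift speed is v_d = E/B.
v_d = 4.7×10⁴/0.45 = 1.0×10⁵ m/s.

v_d ≈ 1.0×10⁵ m/s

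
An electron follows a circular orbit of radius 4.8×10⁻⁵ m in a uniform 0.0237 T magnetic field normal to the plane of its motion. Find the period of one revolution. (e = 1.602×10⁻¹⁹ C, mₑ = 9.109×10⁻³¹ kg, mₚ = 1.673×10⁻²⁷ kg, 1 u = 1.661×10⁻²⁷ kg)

The cyclotron period depends only on m, q, B: T = 2πm/(|q|B).
T = 2π(9.109×10⁻³¹)/((1.602×10⁻¹⁹)(0.0237)) ≈ 1.51×10⁻⁹ s.

T ≈ 1.51×10⁻⁹ s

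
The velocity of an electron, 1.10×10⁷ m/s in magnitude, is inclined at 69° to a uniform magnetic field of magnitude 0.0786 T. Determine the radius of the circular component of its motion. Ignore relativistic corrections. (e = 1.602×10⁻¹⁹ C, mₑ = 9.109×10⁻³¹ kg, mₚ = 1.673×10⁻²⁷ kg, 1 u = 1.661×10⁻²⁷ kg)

v⊥ = v sinθ = 1.10×10⁷·sin69° ≈ 1.027×10⁷ m/s.
r = m v⊥/(|q|B) = (9.109×10⁻³¹)(1.027×10⁷)/((1.602×10⁻¹⁹)(0.0786)) ≈ 7.43×10⁻⁴ m.

r ≈ 7.43×10⁻⁴ m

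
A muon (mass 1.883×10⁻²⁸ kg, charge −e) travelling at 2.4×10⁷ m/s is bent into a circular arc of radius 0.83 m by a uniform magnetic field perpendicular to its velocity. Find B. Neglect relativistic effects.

From |q|vB = mv²/r, B = mv/(|q|r).
B = (1.883×10⁻²⁸)(2.4×10⁷)/((1.602×10⁻¹⁹)(0.83)) ≈ 0.034 T.

B ≈ 0.034 T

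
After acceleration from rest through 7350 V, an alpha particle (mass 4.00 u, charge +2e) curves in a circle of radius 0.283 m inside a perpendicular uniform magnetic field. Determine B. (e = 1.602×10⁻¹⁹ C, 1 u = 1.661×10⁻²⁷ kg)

B ≈ 0.0617 T

v = √(2|q|V/m) = √(2·3.204×10⁻¹⁹·7350/6.644×10⁻²⁷) ≈ 8.420×10⁵ m/s.
B = mv/(|q|r) = (6.644×10⁻²⁷)(8.420×10⁵)/((3.204×10⁻¹⁹)(0.283)) ≈ 0.0617 T.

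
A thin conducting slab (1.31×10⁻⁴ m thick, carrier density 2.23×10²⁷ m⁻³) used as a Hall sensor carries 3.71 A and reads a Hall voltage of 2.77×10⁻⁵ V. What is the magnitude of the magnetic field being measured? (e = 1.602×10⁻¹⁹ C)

From V_H = IB/(n e t), B = V_H n e t / I.
B = (2.77×10⁻⁵)(2.23×10²⁷)(1.602×10⁻¹⁹)(1.31×10⁻⁴)/3.71 ≈ 0.349 T.

B ≈ 0.349 T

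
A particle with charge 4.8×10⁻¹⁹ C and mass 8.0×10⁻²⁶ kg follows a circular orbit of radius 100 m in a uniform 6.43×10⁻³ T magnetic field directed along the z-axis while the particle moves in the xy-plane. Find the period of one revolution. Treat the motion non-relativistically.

T ≈ 1.63×10⁻⁴ s

The cyclotron period depends only on m, q, B: T = 2πm/(|q|B).
T = 2π(8.0×10⁻²⁶)/((4.8×10⁻¹⁹)(6.43×10⁻³)) ≈ 1.63×10⁻⁴ s.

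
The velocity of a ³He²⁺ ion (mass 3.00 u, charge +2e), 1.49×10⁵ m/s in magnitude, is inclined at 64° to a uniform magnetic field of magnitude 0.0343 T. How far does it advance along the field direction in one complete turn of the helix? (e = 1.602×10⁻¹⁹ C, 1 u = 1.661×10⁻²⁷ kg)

v∥ = v cosθ = 1.49×10⁵·cos64° ≈ 6.532×10⁴ m/s.
T = 2πm/(|q|B) = 2π(4.983×10⁻²⁷)/((3.204×10⁻¹⁹)(0.0343)) ≈ 2.849×10⁻⁶ s.
pitch = v∥ T = (6.532×10⁴)(2.849×10⁻⁶) ≈ 0.186 m.

p ≈ 0.186 m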